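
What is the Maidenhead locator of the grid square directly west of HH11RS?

Longitude subsquare r = 17; −1 → 16 = q.
The latitude characters are unchanged.

HH11qs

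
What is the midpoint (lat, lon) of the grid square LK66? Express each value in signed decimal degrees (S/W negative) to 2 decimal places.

16.50, 53.00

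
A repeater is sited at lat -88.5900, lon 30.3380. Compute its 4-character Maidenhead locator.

KA51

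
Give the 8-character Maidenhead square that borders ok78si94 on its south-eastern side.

OK78ti03

Longitude extended square 9; +1 → 10, wraps to 0, carry into subsquare.
Longitude subsquare s = 18; +1 → 19 = t.
Latitude extended square 4; −1 → 3.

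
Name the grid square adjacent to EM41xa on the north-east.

EM51ab

Longitude subsquare x = 23; +1 → 24, wraps to 0 = a, carry into square.
Longitude square 4; +1 → 5.
Latitude subsquare a = 0; +1 → 1 = b.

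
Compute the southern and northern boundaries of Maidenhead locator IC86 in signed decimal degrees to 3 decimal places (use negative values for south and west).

-64.000, -63.000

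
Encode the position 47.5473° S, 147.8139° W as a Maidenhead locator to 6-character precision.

Add 180° to longitude and 90° to latitude: 32.1861, 42.4527.
Field: 32.1861/20 → 1 → B, 42.4527/10 → 4 → E; chars BE.
Square: 12.1861/2 → 6, 2.4527/1 → 2; chars 62.
Subsquare: 0.1861/0.0833333 → 2 → c, 0.4527/0.0416667 → 10 → k; chars ck.

BE62ck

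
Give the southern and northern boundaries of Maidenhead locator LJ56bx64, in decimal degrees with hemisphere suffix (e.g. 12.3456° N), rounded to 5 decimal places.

6.97500° N, 6.97917° N

Field L=11, J=9: +11·20° lon, +9·10° lat → SW at lon 40°, lat 0°.
Square 5, 6: +5·2° lon, +6·1° lat → SW at lon 50°, lat 6°.
Subsquare b=1, x=23: +1·0.0833333° lon, +23·0.0416667° lat → SW at lon 50.0833°, lat 6.95833°.
Extended square 6, 4: +6·0.00833333° lon, +4·0.00416667° lat → SW at lon 50.1333°, lat 6.975°.
Cell spans 0.00833333° lon × 0.00416667° lat.
south 6.97500° N, north 6.97917° N.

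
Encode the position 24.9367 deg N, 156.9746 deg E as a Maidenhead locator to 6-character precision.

QL84lw

Add 180° to longitude and 90° to latitude: 336.9746, 114.9367.
Field: lon ⌊336.9746/20⌋ = 16 → Q; lat ⌊114.9367/10⌋ = 11 → L.
Square: lon ⌊16.9746/2⌋ = 8; lat ⌊4.9367/1⌋ = 4.
Subsquare: lon ⌊0.9746/0.0833333⌋ = 11 → l; lat ⌊0.9367/0.0416667⌋ = 22 → w.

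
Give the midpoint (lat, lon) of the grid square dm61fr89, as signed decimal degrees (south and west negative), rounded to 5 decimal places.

Field D=3, M=12: +3·20° lon, +12·10° lat → SW at lon -120°, lat 30°.
Square 6, 1: +6·2° lon, +1·1° lat → SW at lon -108°, lat 31°.
Subsquare f=5, r=17: +5·0.0833333° lon, +17·0.0416667° lat → SW at lon -107.583°, lat 31.7083°.
Extended square 8, 9: +8·0.00833333° lon, +9·0.00416667° lat → SW at lon -107.517°, lat 31.7458°.
Cell spans 0.00833333° lon × 0.00416667° lat. Centre is SW corner plus half of each.
latitude 31.74792, longitude -107.51250.

31.74792, -107.51250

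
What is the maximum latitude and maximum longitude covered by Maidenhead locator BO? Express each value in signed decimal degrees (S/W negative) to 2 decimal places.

Field B=1, O=14: +1·20° lon, +14·10° lat → SW at lon -160°, lat 50°.
Cell spans 20° lon × 10° lat. NE corner is SW corner plus one full cell.
latitude 60.00, longitude -140.00.

60.00, -140.00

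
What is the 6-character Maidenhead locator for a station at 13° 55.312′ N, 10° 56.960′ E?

JK53lw

Shift to the Maidenhead origin (180°W, 90°S): lon 190.9493, lat 103.9219.
Field (20°×10°, letters A–R): lon ⌊190.9493/20⌋ = 9 → J; lat ⌊103.9219/10⌋ = 10 → K.
Square (2°×1°, digits 0–9): lon ⌊10.9493/2⌋ = 5; lat ⌊3.9219/1⌋ = 3.
Subsquare (5′×2.5′, letters a–x): lon ⌊0.9493/0.0833333⌋ = 11 → l; lat ⌊0.9219/0.0416667⌋ = 22 → w.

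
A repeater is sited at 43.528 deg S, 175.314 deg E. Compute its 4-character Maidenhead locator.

RE76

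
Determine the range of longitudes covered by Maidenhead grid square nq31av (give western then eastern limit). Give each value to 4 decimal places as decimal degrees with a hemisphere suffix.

86.0000° E, 86.0833° E

Field N=13, Q=16: +13·20° lon, +16·10° lat → SW at lon 80°, lat 70°.
Square 3, 1: +3·2° lon, +1·1° lat → SW at lon 86°, lat 71°.
Subsquare a=0, v=21: +0·0.0833333° lon, +21·0.0416667° lat → SW at lon 86°, lat 71.875°.
Cell spans 0.0833333° lon × 0.0416667° lat.
west 86.0000° E, east 86.0833° E.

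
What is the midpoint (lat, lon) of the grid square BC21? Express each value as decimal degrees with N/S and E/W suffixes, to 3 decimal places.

68.500° S, 155.000° W

Field B=1, C=2: +1·20° lon, +2·10° lat → SW at lon -160°, lat -70°.
Square 2, 1: +2·2° lon, +1·1° lat → SW at lon -156°, lat -69°.
Cell spans 2° lon × 1° lat. Centre is SW corner plus half of each.
latitude 68.500° S, longitude 155.000° W.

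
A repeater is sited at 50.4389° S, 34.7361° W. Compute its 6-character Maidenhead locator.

Shift to the Maidenhead origin (180°W, 90°S): lon 145.2639, lat 39.5611.
Field: lon ⌊145.2639/20⌋ = 7 → H; lat ⌊39.5611/10⌋ = 3 → D.
Square: lon ⌊5.2639/2⌋ = 2; lat ⌊9.5611/1⌋ = 9.
Subsquare: lon ⌊1.2639/0.0833333⌋ = 15 → p; lat ⌊0.5611/0.0416667⌋ = 13 → n.

HD29pn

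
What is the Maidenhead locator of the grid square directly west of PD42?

PD32

Longitude square 4; −1 → 3.
The latitude characters are unchanged.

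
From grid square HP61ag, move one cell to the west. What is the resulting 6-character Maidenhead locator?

Longitude subsquare a = 0; −1 → -1, wraps to 23 = x, carry into square.
Longitude square 6; −1 → 5.
The latitude characters are unchanged.

HP51xg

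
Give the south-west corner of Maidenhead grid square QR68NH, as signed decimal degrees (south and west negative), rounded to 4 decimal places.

Field Q=16, R=17: +16·20° lon, +17·10° lat → SW at lon 140°, lat 80°.
Square 6, 8: +6·2° lon, +8·1° lat → SW at lon 152°, lat 88°.
Subsquare n=13, h=7: +13·0.0833333° lon, +7·0.0416667° lat → SW at lon 153.083°, lat 88.2917°.
latitude 88.2917, longitude 153.0833.

88.2917, 153.0833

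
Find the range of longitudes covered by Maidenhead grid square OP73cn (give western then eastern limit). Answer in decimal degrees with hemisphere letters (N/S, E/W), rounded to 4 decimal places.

Field O=14, P=15: +14·20° lon, +15·10° lat → SW at lon 100°, lat 60°.
Square 7, 3: +7·2° lon, +3·1° lat → SW at lon 114°, lat 63°.
Subsquare c=2, n=13: +2·0.0833333° lon, +13·0.0416667° lat → SW at lon 114.167°, lat 63.5417°.
Cell spans 0.0833333° lon × 0.0416667° lat.
west 114.1667° E, east 114.2500° E.

114.1667° E, 114.2500° E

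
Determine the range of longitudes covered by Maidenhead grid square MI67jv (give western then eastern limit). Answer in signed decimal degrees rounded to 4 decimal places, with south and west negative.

72.7500, 72.8333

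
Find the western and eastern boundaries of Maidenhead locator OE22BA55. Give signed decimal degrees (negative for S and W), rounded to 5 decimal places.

104.12500, 104.13333

Field O=14, E=4: +14·20° lon, +4·10° lat → SW at lon 100°, lat -50°.
Square 2, 2: +2·2° lon, +2·1° lat → SW at lon 104°, lat -48°.
Subsquare b=1, a=0: +1·0.0833333° lon, +0·0.0416667° lat → SW at lon 104.083°, lat -48°.
Extended square 5, 5: +5·0.00833333° lon, +5·0.00416667° lat → SW at lon 104.125°, lat -47.9792°.
Cell spans 0.00833333° lon × 0.00416667° lat.
west 104.12500, east 104.13333.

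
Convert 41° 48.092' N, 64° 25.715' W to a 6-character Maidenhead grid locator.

FN71st

Add 180° to longitude and 90° to latitude: 115.5714, 131.8015.
Field: 115.5714/20 → 5 → F, 131.8015/10 → 13 → N; chars FN.
Square: 15.5714/2 → 7, 1.8015/1 → 1; chars 71.
Subsquare: 1.5714/0.0833333 → 18 → s, 0.8015/0.0416667 → 19 → t; chars st.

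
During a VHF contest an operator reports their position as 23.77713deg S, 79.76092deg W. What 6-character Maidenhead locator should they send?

FG06cf

Shift to the Maidenhead origin (180°W, 90°S): lon 100.2391, lat 66.2229.
Field (20°×10°, letters A–R): lon ⌊100.2391/20⌋ = 5 → F; lat ⌊66.2229/10⌋ = 6 → G.
Square (2°×1°, digits 0–9): lon ⌊0.2391/2⌋ = 0; lat ⌊6.2229/1⌋ = 6.
Subsquare (5′×2.5′, letters a–x): lon ⌊0.2391/0.0833333⌋ = 2 → c; lat ⌊0.2229/0.0416667⌋ = 5 → f.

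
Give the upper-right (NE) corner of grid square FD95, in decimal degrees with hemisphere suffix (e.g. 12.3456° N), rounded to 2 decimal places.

Field F=5, D=3: +5·20° lon, +3·10° lat → SW at lon -80°, lat -60°.
Square 9, 5: +9·2° lon, +5·1° lat → SW at lon -62°, lat -55°.
Cell spans 2° lon × 1° lat. NE corner is SW corner plus one full cell.
latitude 54.00° S, longitude 60.00° W.

54.00° S, 60.00° W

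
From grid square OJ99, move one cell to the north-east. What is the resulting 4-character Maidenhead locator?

PK00

Longitude square 9; +1 → 10, wraps to 0, carry into field.
Longitude field O = 14; +1 → 15 = P.
Latitude square 9; +1 → 10, wraps to 0, carry into field.
Latitude field J = 9; +1 → 10 = K.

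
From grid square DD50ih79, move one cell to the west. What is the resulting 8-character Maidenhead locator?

Longitude extended square 7; −1 → 6.
The latitude characters are unchanged.

DD50ih69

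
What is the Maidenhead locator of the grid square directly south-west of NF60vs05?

NF60us94

Longitude extended square 0; −1 → -1, wraps to 9, carry into subsquare.
Longitude subsquare v = 21; −1 → 20 = u.
Latitude extended square 5; −1 → 4.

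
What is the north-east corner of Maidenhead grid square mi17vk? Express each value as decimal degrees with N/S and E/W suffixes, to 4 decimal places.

2.5417° S, 63.8333° E

Field M=12, I=8: +12·20° lon, +8·10° lat → SW at lon 60°, lat -10°.
Square 1, 7: +1·2° lon, +7·1° lat → SW at lon 62°, lat -3°.
Subsquare v=21, k=10: +21·0.0833333° lon, +10·0.0416667° lat → SW at lon 63.75°, lat -2.58333°.
Cell spans 0.0833333° lon × 0.0416667° lat. NE corner is SW corner plus one full cell.
latitude 2.5417° S, longitude 63.8333° E.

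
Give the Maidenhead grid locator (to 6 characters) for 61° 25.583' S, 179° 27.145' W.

Shift to the Maidenhead origin (180°W, 90°S): lon 0.5476, lat 28.5736.
Field (20°×10°, letters A–R): lon ⌊0.5476/20⌋ = 0 → A; lat ⌊28.5736/10⌋ = 2 → C.
Square (2°×1°, digits 0–9): lon ⌊0.5476/2⌋ = 0; lat ⌊8.5736/1⌋ = 8.
Subsquare (5′×2.5′, letters a–x): lon ⌊0.5476/0.0833333⌋ = 6 → g; lat ⌊0.5736/0.0416667⌋ = 13 → n.

AC08gn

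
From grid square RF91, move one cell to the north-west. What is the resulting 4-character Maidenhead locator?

RF82

Longitude square 9; −1 → 8.
Latitude square 1; +1 → 2.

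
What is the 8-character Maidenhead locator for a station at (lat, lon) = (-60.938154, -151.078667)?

BC49lb04

Offset from 180°W / 90°S: lon 28.92133°, lat 29.06185°.
Field: 28.92133/20 → 1 → B, 29.06185/10 → 2 → C; chars BC.
Square: 8.92133/2 → 4, 9.06185/1 → 9; chars 49.
Subsquare: 0.92133/0.0833333 → 11 → l, 0.06185/0.0416667 → 1 → b; chars lb.
Extended square: 0.00467/0.00833333 → 0, 0.02018/0.00416667 → 4; chars 04.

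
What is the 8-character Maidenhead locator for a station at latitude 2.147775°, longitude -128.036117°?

CJ52xd55

Add 180° to longitude and 90° to latitude: 51.96388, 92.14777.
Field (20°×10°, letters A–R): lon ⌊51.96388/20⌋ = 2 → C; lat ⌊92.14777/10⌋ = 9 → J.
Square (2°×1°, digits 0–9): lon ⌊11.96388/2⌋ = 5; lat ⌊2.14777/1⌋ = 2.
Subsquare (5′×2.5′, letters a–x): lon ⌊1.96388/0.0833333⌋ = 23 → x; lat ⌊0.14777/0.0416667⌋ = 3 → d.
Extended square (30″×15″, digits 0–9): lon ⌊0.04722/0.00833333⌋ = 5; lat ⌊0.02277/0.00416667⌋ = 5.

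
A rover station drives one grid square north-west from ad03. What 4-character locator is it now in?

RD94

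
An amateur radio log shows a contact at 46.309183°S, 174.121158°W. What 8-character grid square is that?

AE23wq55

Add 180° to longitude and 90° to latitude: 5.87884, 43.69082.
Field: lon ⌊5.87884/20⌋ = 0 → A; lat ⌊43.69082/10⌋ = 4 → E.
Square: lon ⌊5.87884/2⌋ = 2; lat ⌊3.69082/1⌋ = 3.
Subsquare: lon ⌊1.87884/0.0833333⌋ = 22 → w; lat ⌊0.69082/0.0416667⌋ = 16 → q.
Extended square: lon ⌊0.04551/0.00833333⌋ = 5; lat ⌊0.02415/0.00416667⌋ = 5.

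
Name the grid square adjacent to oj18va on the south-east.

OJ17wx

Longitude subsquare v = 21; +1 → 22 = w.
Latitude subsquare a = 0; −1 → -1, wraps to 23 = x, carry into square.
Latitude square 8; −1 → 7.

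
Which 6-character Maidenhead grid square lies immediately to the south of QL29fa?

QL28fx

Latitude subsquare a = 0; −1 → -1, wraps to 23 = x, carry into square.
Latitude square 9; −1 → 8.
The longitude characters are unchanged.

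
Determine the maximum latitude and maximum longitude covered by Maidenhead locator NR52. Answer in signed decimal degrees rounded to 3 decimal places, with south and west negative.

Field N=13, R=17: +13·20° lon, +17·10° lat → SW at lon 80°, lat 80°.
Square 5, 2: +5·2° lon, +2·1° lat → SW at lon 90°, lat 82°.
Cell spans 2° lon × 1° lat. NE corner is SW corner plus one full cell.
latitude 83.000, longitude 92.000.

83.000, 92.000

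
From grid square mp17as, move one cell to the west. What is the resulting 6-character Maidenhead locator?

Longitude subsquare a = 0; −1 → -1, wraps to 23 = x, carry into square.
Longitude square 1; −1 → 0.
The latitude characters are unchanged.

MP07xs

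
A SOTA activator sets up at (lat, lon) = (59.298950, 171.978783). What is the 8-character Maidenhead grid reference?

RO59xh71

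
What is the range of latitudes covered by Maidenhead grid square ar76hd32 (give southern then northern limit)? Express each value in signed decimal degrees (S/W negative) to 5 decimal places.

86.13333, 86.13750

Field A=0, R=17: +0·20° lon, +17·10° lat → SW at lon -180°, lat 80°.
Square 7, 6: +7·2° lon, +6·1° lat → SW at lon -166°, lat 86°.
Subsquare h=7, d=3: +7·0.0833333° lon, +3·0.0416667° lat → SW at lon -165.417°, lat 86.125°.
Extended square 3, 2: +3·0.00833333° lon, +2·0.00416667° lat → SW at lon -165.392°, lat 86.1333°.
Cell spans 0.00833333° lon × 0.00416667° lat.
south 86.13333, north 86.13750.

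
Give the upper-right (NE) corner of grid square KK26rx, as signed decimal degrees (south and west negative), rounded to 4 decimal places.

17.0000, 25.5000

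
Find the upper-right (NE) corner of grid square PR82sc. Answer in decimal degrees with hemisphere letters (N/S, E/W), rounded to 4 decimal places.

82.1250° N, 137.5833° E

Field P=15, R=17: +15·20° lon, +17·10° lat → SW at lon 120°, lat 80°.
Square 8, 2: +8·2° lon, +2·1° lat → SW at lon 136°, lat 82°.
Subsquare s=18, c=2: +18·0.0833333° lon, +2·0.0416667° lat → SW at lon 137.5°, lat 82.0833°.
Cell spans 0.0833333° lon × 0.0416667° lat. NE corner is SW corner plus one full cell.
latitude 82.1250° N, longitude 137.5833° E.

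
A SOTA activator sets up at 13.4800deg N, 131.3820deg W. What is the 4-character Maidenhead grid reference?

Offset from 180°W / 90°S: lon 48.62°, lat 103.48°.
Field (20°×10°, letters A–R): 48.62/20 → 2 → C, 103.48/10 → 10 → K; chars CK.
Square (2°×1°, digits 0–9): 8.62/2 → 4, 3.48/1 → 3; chars 43.

CK43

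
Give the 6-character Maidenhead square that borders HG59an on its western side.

HG49xn

Longitude subsquare a = 0; −1 → -1, wraps to 23 = x, carry into square.
Longitude square 5; −1 → 4.
The latitude characters are unchanged.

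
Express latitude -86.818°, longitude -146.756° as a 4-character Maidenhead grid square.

Add 180° to longitude and 90° to latitude: 33.24, 3.18.
Field: lon ⌊33.24/20⌋ = 1 → B; lat ⌊3.18/10⌋ = 0 → A.
Square: lon ⌊13.24/2⌋ = 6; lat ⌊3.18/1⌋ = 3.

BA63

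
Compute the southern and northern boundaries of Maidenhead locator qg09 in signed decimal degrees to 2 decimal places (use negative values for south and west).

-21.00, -20.00

Field Q=16, G=6: +16·20° lon, +6·10° lat → SW at lon 140°, lat -30°.
Square 0, 9: +0·2° lon, +9·1° lat → SW at lon 140°, lat -21°.
Cell spans 2° lon × 1° lat.
south -21.00, north -20.00.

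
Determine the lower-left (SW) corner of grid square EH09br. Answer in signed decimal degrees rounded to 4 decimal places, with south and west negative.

-10.2917, -99.9167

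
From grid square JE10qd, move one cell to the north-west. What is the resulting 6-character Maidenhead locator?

Longitude subsquare q = 16; −1 → 15 = p.
Latitude subsquare d = 3; +1 → 4 = e.

JE10pe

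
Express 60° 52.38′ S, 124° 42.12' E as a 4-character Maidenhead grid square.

Offset from 180°W / 90°S: lon 304.70°, lat 29.13°.
Field: 304.70/20 → 15 → P, 29.13/10 → 2 → C; chars PC.
Square: 4.70/2 → 2, 9.13/1 → 9; chars 29.

PC29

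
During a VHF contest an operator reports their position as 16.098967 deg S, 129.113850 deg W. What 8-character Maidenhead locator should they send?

CH53kv66

Shift to the Maidenhead origin (180°W, 90°S): lon 50.88615, lat 73.90103.
Field (20°×10°, letters A–R): 50.88615/20 → 2 → C, 73.90103/10 → 7 → H; chars CH.
Square (2°×1°, digits 0–9): 10.88615/2 → 5, 3.90103/1 → 3; chars 53.
Subsquare (5′×2.5′, letters a–x): 0.88615/0.0833333 → 10 → k, 0.90103/0.0416667 → 21 → v; chars kv.
Extended square (30″×15″, digits 0–9): 0.05282/0.00833333 → 6, 0.02603/0.00416667 → 6; chars 66.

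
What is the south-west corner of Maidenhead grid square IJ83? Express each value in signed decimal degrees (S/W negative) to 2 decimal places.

Field I=8, J=9: +8·20° lon, +9·10° lat → SW at lon -20°, lat 0°.
Square 8, 3: +8·2° lon, +3·1° lat → SW at lon -4°, lat 3°.
latitude 3.00, longitude -4.00.

3.00, -4.00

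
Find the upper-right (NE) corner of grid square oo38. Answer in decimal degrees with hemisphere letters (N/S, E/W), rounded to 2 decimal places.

59.00° N, 108.00° E

Field O=14, O=14: +14·20° lon, +14·10° lat → SW at lon 100°, lat 50°.
Square 3, 8: +3·2° lon, +8·1° lat → SW at lon 106°, lat 58°.
Cell spans 2° lon × 1° lat. NE corner is SW corner plus one full cell.
latitude 59.00° N, longitude 108.00° E.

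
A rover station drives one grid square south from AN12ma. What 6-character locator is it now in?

Latitude subsquare a = 0; −1 → -1, wraps to 23 = x, carry into square.
Latitude square 2; −1 → 1.
The longitude characters are unchanged.

AN11mx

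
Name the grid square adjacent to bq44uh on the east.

BQ44vh

Longitude subsquare u = 20; +1 → 21 = v.
The latitude characters are unchanged.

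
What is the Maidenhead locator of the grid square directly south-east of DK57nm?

Longitude subsquare n = 13; +1 → 14 = o.
Latitude subsquare m = 12; −1 → 11 = l.

DK57ol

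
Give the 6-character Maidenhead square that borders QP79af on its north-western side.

QP69xg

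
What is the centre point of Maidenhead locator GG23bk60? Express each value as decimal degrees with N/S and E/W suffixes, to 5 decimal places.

Field G=6, G=6: +6·20° lon, +6·10° lat → SW at lon -60°, lat -30°.
Square 2, 3: +2·2° lon, +3·1° lat → SW at lon -56°, lat -27°.
Subsquare b=1, k=10: +1·0.0833333° lon, +10·0.0416667° lat → SW at lon -55.9167°, lat -26.5833°.
Extended square 6, 0: +6·0.00833333° lon, +0·0.00416667° lat → SW at lon -55.8667°, lat -26.5833°.
Cell spans 0.00833333° lon × 0.00416667° lat. Centre is SW corner plus half of each.
latitude 26.58125° S, longitude 55.86250° W.

26.58125° S, 55.86250° W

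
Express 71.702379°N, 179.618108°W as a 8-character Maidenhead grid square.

Add 180° to longitude and 90° to latitude: 0.38189, 161.70238.
Field (20°×10°, letters A–R): 0.38189/20 → 0 → A, 161.70238/10 → 16 → Q; chars AQ.
Square (2°×1°, digits 0–9): 0.38189/2 → 0, 1.70238/1 → 1; chars 01.
Subsquare (5′×2.5′, letters a–x): 0.38189/0.0833333 → 4 → e, 0.70238/0.0416667 → 16 → q; chars eq.
Extended square (30″×15″, digits 0–9): 0.04856/0.00833333 → 5, 0.03571/0.00416667 → 8; chars 58.

AQ01eq58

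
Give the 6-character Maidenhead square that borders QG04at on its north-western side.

Longitude subsquare a = 0; −1 → -1, wraps to 23 = x, carry into square.
Longitude square 0; −1 → -1, wraps to 9, carry into field.
Longitude field Q = 16; −1 → 15 = P.
Latitude subsquare t = 19; +1 → 20 = u.

PG94xu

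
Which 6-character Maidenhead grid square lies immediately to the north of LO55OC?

Latitude subsquare c = 2; +1 → 3 = d.
The longitude characters are unchanged.

LO55od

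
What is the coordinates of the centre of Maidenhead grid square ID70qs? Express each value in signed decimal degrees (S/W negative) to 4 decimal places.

Field I=8, D=3: +8·20° lon, +3·10° lat → SW at lon -20°, lat -60°.
Square 7, 0: +7·2° lon, +0·1° lat → SW at lon -6°, lat -60°.
Subsquare q=16, s=18: +16·0.0833333° lon, +18·0.0416667° lat → SW at lon -4.66667°, lat -59.25°.
Cell spans 0.0833333° lon × 0.0416667° lat. Centre is SW corner plus half of each.
latitude -59.2292, longitude -4.6250.

-59.2292, -4.6250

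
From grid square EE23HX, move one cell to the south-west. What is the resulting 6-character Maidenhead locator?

EE23gw

Longitude subsquare h = 7; −1 → 6 = g.
Latitude subsquare x = 23; −1 → 22 = w.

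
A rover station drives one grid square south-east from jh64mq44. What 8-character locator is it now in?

JH64mq53

Longitude extended square 4; +1 → 5.
Latitude extended square 4; −1 → 3.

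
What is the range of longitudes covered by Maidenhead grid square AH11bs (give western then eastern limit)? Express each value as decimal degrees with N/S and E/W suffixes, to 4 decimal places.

Field A=0, H=7: +0·20° lon, +7·10° lat → SW at lon -180°, lat -20°.
Square 1, 1: +1·2° lon, +1·1° lat → SW at lon -178°, lat -19°.
Subsquare b=1, s=18: +1·0.0833333° lon, +18·0.0416667° lat → SW at lon -177.917°, lat -18.25°.
Cell spans 0.0833333° lon × 0.0416667° lat.
west 177.9167° W, east 177.8333° W.

177.9167° W, 177.8333° W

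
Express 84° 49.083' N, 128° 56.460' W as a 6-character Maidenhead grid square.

Shift to the Maidenhead origin (180°W, 90°S): lon 51.0590, lat 174.8180.
Field: 51.0590/20 → 2 → C, 174.8180/10 → 17 → R; chars CR.
Square: 11.0590/2 → 5, 4.8180/1 → 4; chars 54.
Subsquare: 1.0590/0.0833333 → 12 → m, 0.8180/0.0416667 → 19 → t; chars mt.

CR54mt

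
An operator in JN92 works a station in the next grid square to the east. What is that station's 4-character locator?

KN02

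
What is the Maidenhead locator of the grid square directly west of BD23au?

Longitude subsquare a = 0; −1 → -1, wraps to 23 = x, carry into square.
Longitude square 2; −1 → 1.
The latitude characters are unchanged.

BD13xu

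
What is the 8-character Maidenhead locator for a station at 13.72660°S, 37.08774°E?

KH86ng05

Shift to the Maidenhead origin (180°W, 90°S): lon 217.08774, lat 76.27340.
Field: lon ⌊217.08774/20⌋ = 10 → K; lat ⌊76.27340/10⌋ = 7 → H.
Square: lon ⌊17.08774/2⌋ = 8; lat ⌊6.27340/1⌋ = 6.
Subsquare: lon ⌊1.08774/0.0833333⌋ = 13 → n; lat ⌊0.27340/0.0416667⌋ = 6 → g.
Extended square: lon ⌊0.00441/0.00833333⌋ = 0; lat ⌊0.02340/0.00416667⌋ = 5.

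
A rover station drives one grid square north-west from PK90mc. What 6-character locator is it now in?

PK90ld

Longitude subsquare m = 12; −1 → 11 = l.
Latitude subsquare c = 2; +1 → 3 = d.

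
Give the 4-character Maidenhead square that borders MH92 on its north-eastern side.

NH03

Longitude square 9; +1 → 10, wraps to 0, carry into field.
Longitude field M = 12; +1 → 13 = N.
Latitude square 2; +1 → 3.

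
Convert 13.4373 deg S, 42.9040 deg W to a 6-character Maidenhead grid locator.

GH86nn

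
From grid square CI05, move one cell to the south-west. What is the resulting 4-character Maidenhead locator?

BI94

Longitude square 0; −1 → -1, wraps to 9, carry into field.
Longitude field C = 2; −1 → 1 = B.
Latitude square 5; −1 → 4.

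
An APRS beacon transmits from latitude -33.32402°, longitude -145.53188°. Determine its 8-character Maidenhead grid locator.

Add 180° to longitude and 90° to latitude: 34.46812, 56.67598.
Field (20°×10°, letters A–R): 34.46812/20 → 1 → B, 56.67598/10 → 5 → F; chars BF.
Square (2°×1°, digits 0–9): 14.46812/2 → 7, 6.67598/1 → 6; chars 76.
Subsquare (5′×2.5′, letters a–x): 0.46812/0.0833333 → 5 → f, 0.67598/0.0416667 → 16 → q; chars fq.
Extended square (30″×15″, digits 0–9): 0.05145/0.00833333 → 6, 0.00931/0.00416667 → 2; chars 62.

BF76fq62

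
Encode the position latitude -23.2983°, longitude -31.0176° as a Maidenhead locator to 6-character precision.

Shift to the Maidenhead origin (180°W, 90°S): lon 148.9824, lat 66.7017.
Field (20°×10°, letters A–R): 148.9824/20 → 7 → H, 66.7017/10 → 6 → G; chars HG.
Square (2°×1°, digits 0–9): 8.9824/2 → 4, 6.7017/1 → 6; chars 46.
Subsquare (5′×2.5′, letters a–x): 0.9824/0.0833333 → 11 → l, 0.7017/0.0416667 → 16 → q; chars lq.

HG46lq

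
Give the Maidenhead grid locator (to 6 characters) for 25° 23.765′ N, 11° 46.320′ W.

IL45cj

Offset from 180°W / 90°S: lon 168.2280°, lat 115.3961°.
Field: lon ⌊168.2280/20⌋ = 8 → I; lat ⌊115.3961/10⌋ = 11 → L.
Square: lon ⌊8.2280/2⌋ = 4; lat ⌊5.3961/1⌋ = 5.
Subsquare: lon ⌊0.2280/0.0833333⌋ = 2 → c; lat ⌊0.3961/0.0416667⌋ = 9 → j.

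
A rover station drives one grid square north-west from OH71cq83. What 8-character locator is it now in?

Longitude extended square 8; −1 → 7.
Latitude extended square 3; +1 → 4.

OH71cq74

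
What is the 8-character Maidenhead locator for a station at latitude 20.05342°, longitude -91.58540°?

EL40eb92

Offset from 180°W / 90°S: lon 88.41460°, lat 110.05342°.
Field (20°×10°, letters A–R): 88.41460/20 → 4 → E, 110.05342/10 → 11 → L; chars EL.
Square (2°×1°, digits 0–9): 8.41460/2 → 4, 0.05342/1 → 0; chars 40.
Subsquare (5′×2.5′, letters a–x): 0.41460/0.0833333 → 4 → e, 0.05342/0.0416667 → 1 → b; chars eb.
Extended square (30″×15″, digits 0–9): 0.08127/0.00833333 → 9, 0.01175/0.00416667 → 2; chars 92.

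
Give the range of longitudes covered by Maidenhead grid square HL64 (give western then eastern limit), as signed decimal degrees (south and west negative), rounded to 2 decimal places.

Field H=7, L=11: +7·20° lon, +11·10° lat → SW at lon -40°, lat 20°.
Square 6, 4: +6·2° lon, +4·1° lat → SW at lon -28°, lat 24°.
Cell spans 2° lon × 1° lat.
west -28.00, east -26.00.

-28.00, -26.00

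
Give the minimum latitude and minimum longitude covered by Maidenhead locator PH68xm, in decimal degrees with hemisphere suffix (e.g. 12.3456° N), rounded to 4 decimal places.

Field P=15, H=7: +15·20° lon, +7·10° lat → SW at lon 120°, lat -20°.
Square 6, 8: +6·2° lon, +8·1° lat → SW at lon 132°, lat -12°.
Subsquare x=23, m=12: +23·0.0833333° lon, +12·0.0416667° lat → SW at lon 133.917°, lat -11.5°.
latitude 11.5000° S, longitude 133.9167° E.

11.5000° S, 133.9167° E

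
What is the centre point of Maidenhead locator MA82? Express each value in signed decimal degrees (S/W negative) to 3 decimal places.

-87.500, 77.000

Field M=12, A=0: +12·20° lon, +0·10° lat → SW at lon 60°, lat -90°.
Square 8, 2: +8·2° lon, +2·1° lat → SW at lon 76°, lat -88°.
Cell spans 2° lon × 1° lat. Centre is SW corner plus half of each.
latitude -87.500, longitude 77.000.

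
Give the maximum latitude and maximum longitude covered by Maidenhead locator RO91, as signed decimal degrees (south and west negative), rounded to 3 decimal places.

Field R=17, O=14: +17·20° lon, +14·10° lat → SW at lon 160°, lat 50°.
Square 9, 1: +9·2° lon, +1·1° lat → SW at lon 178°, lat 51°.
Cell spans 2° lon × 1° lat. NE corner is SW corner plus one full cell.
latitude 52.000, longitude 180.000.

52.000, 180.000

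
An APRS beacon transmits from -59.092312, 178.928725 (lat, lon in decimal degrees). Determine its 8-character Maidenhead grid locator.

RD90lv17

Add 180° to longitude and 90° to latitude: 358.92872, 30.90769.
Field: lon ⌊358.92872/20⌋ = 17 → R; lat ⌊30.90769/10⌋ = 3 → D.
Square: lon ⌊18.92872/2⌋ = 9; lat ⌊0.90769/1⌋ = 0.
Subsquare: lon ⌊0.92872/0.0833333⌋ = 11 → l; lat ⌊0.90769/0.0416667⌋ = 21 → v.
Extended square: lon ⌊0.01206/0.00833333⌋ = 1; lat ⌊0.03269/0.00416667⌋ = 7.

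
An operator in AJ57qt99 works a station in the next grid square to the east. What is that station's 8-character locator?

Longitude extended square 9; +1 → 10, wraps to 0, carry into subsquare.
Longitude subsquare q = 16; +1 → 17 = r.
The latitude characters are unchanged.

AJ57rt09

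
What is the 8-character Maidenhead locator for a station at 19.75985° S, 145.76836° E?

QH20vf27

Shift to the Maidenhead origin (180°W, 90°S): lon 325.76836, lat 70.24015.
Field (20°×10°, letters A–R): 325.76836/20 → 16 → Q, 70.24015/10 → 7 → H; chars QH.
Square (2°×1°, digits 0–9): 5.76836/2 → 2, 0.24015/1 → 0; chars 20.
Subsquare (5′×2.5′, letters a–x): 1.76836/0.0833333 → 21 → v, 0.24015/0.0416667 → 5 → f; chars vf.
Extended square (30″×15″, digits 0–9): 0.01836/0.00833333 → 2, 0.03182/0.00416667 → 7; chars 27.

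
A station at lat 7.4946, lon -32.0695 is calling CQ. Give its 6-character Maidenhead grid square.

HJ37xl

Shift to the Maidenhead origin (180°W, 90°S): lon 147.9305, lat 97.4946.
Field: 147.9305/20 → 7 → H, 97.4946/10 → 9 → J; chars HJ.
Square: 7.9305/2 → 3, 7.4946/1 → 7; chars 37.
Subsquare: 1.9305/0.0833333 → 23 → x, 0.4946/0.0416667 → 11 → l; chars xl.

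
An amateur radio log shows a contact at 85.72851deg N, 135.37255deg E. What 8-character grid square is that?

PR75qr44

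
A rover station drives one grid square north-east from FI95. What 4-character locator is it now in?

GI06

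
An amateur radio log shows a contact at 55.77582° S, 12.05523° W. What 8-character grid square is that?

ID34xf33

Offset from 180°W / 90°S: lon 167.94477°, lat 34.22418°.
Field (20°×10°, letters A–R): lon ⌊167.94477/20⌋ = 8 → I; lat ⌊34.22418/10⌋ = 3 → D.
Square (2°×1°, digits 0–9): lon ⌊7.94477/2⌋ = 3; lat ⌊4.22418/1⌋ = 4.
Subsquare (5′×2.5′, letters a–x): lon ⌊1.94477/0.0833333⌋ = 23 → x; lat ⌊0.22418/0.0416667⌋ = 5 → f.
Extended square (30″×15″, digits 0–9): lon ⌊0.02810/0.00833333⌋ = 3; lat ⌊0.01585/0.00416667⌋ = 3.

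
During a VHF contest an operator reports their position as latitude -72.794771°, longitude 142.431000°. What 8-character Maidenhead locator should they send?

QB17fe19

Offset from 180°W / 90°S: lon 322.43100°, lat 17.20523°.
Field (20°×10°, letters A–R): 322.43100/20 → 16 → Q, 17.20523/10 → 1 → B; chars QB.
Square (2°×1°, digits 0–9): 2.43100/2 → 1, 7.20523/1 → 7; chars 17.
Subsquare (5′×2.5′, letters a–x): 0.43100/0.0833333 → 5 → f, 0.20523/0.0416667 → 4 → e; chars fe.
Extended square (30″×15″, digits 0–9): 0.01433/0.00833333 → 1, 0.03856/0.00416667 → 9; chars 19.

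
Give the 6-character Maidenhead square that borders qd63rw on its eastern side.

QD63sw

Longitude subsquare r = 17; +1 → 18 = s.
The latitude characters are unchanged.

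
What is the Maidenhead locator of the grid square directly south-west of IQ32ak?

IQ22xj

Longitude subsquare a = 0; −1 → -1, wraps to 23 = x, carry into square.
Longitude square 3; −1 → 2.
Latitude subsquare k = 10; −1 → 9 = j.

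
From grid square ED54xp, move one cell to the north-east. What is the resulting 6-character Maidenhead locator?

Longitude subsquare x = 23; +1 → 24, wraps to 0 = a, carry into square.
Longitude square 5; +1 → 6.
Latitude subsquare p = 15; +1 → 16 = q.

ED64aq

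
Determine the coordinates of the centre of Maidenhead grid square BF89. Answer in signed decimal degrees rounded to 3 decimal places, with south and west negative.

Field B=1, F=5: +1·20° lon, +5·10° lat → SW at lon -160°, lat -40°.
Square 8, 9: +8·2° lon, +9·1° lat → SW at lon -144°, lat -31°.
Cell spans 2° lon × 1° lat. Centre is SW corner plus half of each.
latitude -30.500, longitude -143.000.

-30.500, -143.000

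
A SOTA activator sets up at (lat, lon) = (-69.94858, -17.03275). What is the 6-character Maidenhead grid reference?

Shift to the Maidenhead origin (180°W, 90°S): lon 162.9673, lat 20.0514.
Field (20°×10°, letters A–R): lon ⌊162.9673/20⌋ = 8 → I; lat ⌊20.0514/10⌋ = 2 → C.
Square (2°×1°, digits 0–9): lon ⌊2.9673/2⌋ = 1; lat ⌊0.0514/1⌋ = 0.
Subsquare (5′×2.5′, letters a–x): lon ⌊0.9673/0.0833333⌋ = 11 → l; lat ⌊0.0514/0.0416667⌋ = 1 → b.

IC10lb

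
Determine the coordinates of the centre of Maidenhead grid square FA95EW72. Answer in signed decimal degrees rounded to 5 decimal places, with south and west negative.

-84.07292, -61.60417

Field F=5, A=0: +5·20° lon, +0·10° lat → SW at lon -80°, lat -90°.
Square 9, 5: +9·2° lon, +5·1° lat → SW at lon -62°, lat -85°.
Subsquare e=4, w=22: +4·0.0833333° lon, +22·0.0416667° lat → SW at lon -61.6667°, lat -84.0833°.
Extended square 7, 2: +7·0.00833333° lon, +2·0.00416667° lat → SW at lon -61.6083°, lat -84.075°.
Cell spans 0.00833333° lon × 0.00416667° lat. Centre is SW corner plus half of each.
latitude -84.07292, longitude -61.60417.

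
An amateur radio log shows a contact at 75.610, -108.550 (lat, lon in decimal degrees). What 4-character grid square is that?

Shift to the Maidenhead origin (180°W, 90°S): lon 71.45, lat 165.61.
Field: lon ⌊71.45/20⌋ = 3 → D; lat ⌊165.61/10⌋ = 16 → Q.
Square: lon ⌊11.45/2⌋ = 5; lat ⌊5.61/1⌋ = 5.

DQ55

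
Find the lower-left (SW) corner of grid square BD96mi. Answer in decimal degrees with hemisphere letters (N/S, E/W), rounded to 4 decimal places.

Field B=1, D=3: +1·20° lon, +3·10° lat → SW at lon -160°, lat -60°.
Square 9, 6: +9·2° lon, +6·1° lat → SW at lon -142°, lat -54°.
Subsquare m=12, i=8: +12·0.0833333° lon, +8·0.0416667° lat → SW at lon -141°, lat -53.6667°.
latitude 53.6667° S, longitude 141.0000° W.

53.6667° S, 141.0000° W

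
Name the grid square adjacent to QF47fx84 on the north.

QF47fx85

Latitude extended square 4; +1 → 5.
The longitude characters are unchanged.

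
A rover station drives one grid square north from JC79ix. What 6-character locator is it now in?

JD70ia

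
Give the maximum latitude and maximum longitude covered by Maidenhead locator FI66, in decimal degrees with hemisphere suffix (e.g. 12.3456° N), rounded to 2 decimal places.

3.00° S, 66.00° W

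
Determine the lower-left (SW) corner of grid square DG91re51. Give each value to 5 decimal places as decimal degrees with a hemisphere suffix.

28.82917° S, 100.54167° W

Field D=3, G=6: +3·20° lon, +6·10° lat → SW at lon -120°, lat -30°.
Square 9, 1: +9·2° lon, +1·1° lat → SW at lon -102°, lat -29°.
Subsquare r=17, e=4: +17·0.0833333° lon, +4·0.0416667° lat → SW at lon -100.583°, lat -28.8333°.
Extended square 5, 1: +5·0.00833333° lon, +1·0.00416667° lat → SW at lon -100.542°, lat -28.8292°.
latitude 28.82917° S, longitude 100.54167° W.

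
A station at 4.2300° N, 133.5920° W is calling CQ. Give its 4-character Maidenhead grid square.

CJ34

Add 180° to longitude and 90° to latitude: 46.41, 94.23.
Field: 46.41/20 → 2 → C, 94.23/10 → 9 → J; chars CJ.
Square: 6.41/2 → 3, 4.23/1 → 4; chars 34.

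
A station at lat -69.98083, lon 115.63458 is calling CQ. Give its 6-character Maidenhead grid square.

OC70ta

Offset from 180°W / 90°S: lon 295.6346°, lat 20.0192°.
Field: lon ⌊295.6346/20⌋ = 14 → O; lat ⌊20.0192/10⌋ = 2 → C.
Square: lon ⌊15.6346/2⌋ = 7; lat ⌊0.0192/1⌋ = 0.
Subsquare: lon ⌊1.6346/0.0833333⌋ = 19 → t; lat ⌊0.0192/0.0416667⌋ = 0 → a.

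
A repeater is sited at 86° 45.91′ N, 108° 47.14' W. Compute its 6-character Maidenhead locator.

DR56os

Shift to the Maidenhead origin (180°W, 90°S): lon 71.2143, lat 176.7652.
Field: lon ⌊71.2143/20⌋ = 3 → D; lat ⌊176.7652/10⌋ = 17 → R.
Square: lon ⌊11.2143/2⌋ = 5; lat ⌊6.7652/1⌋ = 6.
Subsquare: lon ⌊1.2143/0.0833333⌋ = 14 → o; lat ⌊0.7652/0.0416667⌋ = 18 → s.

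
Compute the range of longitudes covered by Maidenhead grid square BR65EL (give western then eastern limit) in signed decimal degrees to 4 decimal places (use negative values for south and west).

-147.6667, -147.5833

Field B=1, R=17: +1·20° lon, +17·10° lat → SW at lon -160°, lat 80°.
Square 6, 5: +6·2° lon, +5·1° lat → SW at lon -148°, lat 85°.
Subsquare e=4, l=11: +4·0.0833333° lon, +11·0.0416667° lat → SW at lon -147.667°, lat 85.4583°.
Cell spans 0.0833333° lon × 0.0416667° lat.
west -147.6667, east -147.5833.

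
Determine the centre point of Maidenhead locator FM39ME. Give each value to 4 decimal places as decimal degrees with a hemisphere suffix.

39.1875° N, 72.9583° W

Field F=5, M=12: +5·20° lon, +12·10° lat → SW at lon -80°, lat 30°.
Square 3, 9: +3·2° lon, +9·1° lat → SW at lon -74°, lat 39°.
Subsquare m=12, e=4: +12·0.0833333° lon, +4·0.0416667° lat → SW at lon -73°, lat 39.1667°.
Cell spans 0.0833333° lon × 0.0416667° lat. Centre is SW corner plus half of each.
latitude 39.1875° N, longitude 72.9583° W.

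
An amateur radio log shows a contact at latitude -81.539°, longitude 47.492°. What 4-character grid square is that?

LA38

Offset from 180°W / 90°S: lon 227.49°, lat 8.46°.
Field: lon ⌊227.49/20⌋ = 11 → L; lat ⌊8.46/10⌋ = 0 → A.
Square: lon ⌊7.49/2⌋ = 3; lat ⌊8.46/1⌋ = 8.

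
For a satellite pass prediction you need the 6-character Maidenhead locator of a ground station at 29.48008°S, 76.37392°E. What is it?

MG80em

Add 180° to longitude and 90° to latitude: 256.3739, 60.5199.
Field (20°×10°, letters A–R): lon ⌊256.3739/20⌋ = 12 → M; lat ⌊60.5199/10⌋ = 6 → G.
Square (2°×1°, digits 0–9): lon ⌊16.3739/2⌋ = 8; lat ⌊0.5199/1⌋ = 0.
Subsquare (5′×2.5′, letters a–x): lon ⌊0.3739/0.0833333⌋ = 4 → e; lat ⌊0.5199/0.0416667⌋ = 12 → m.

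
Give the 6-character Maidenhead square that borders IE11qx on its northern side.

IE12qa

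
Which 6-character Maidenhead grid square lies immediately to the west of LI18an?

Longitude subsquare a = 0; −1 → -1, wraps to 23 = x, carry into square.
Longitude square 1; −1 → 0.
The latitude characters are unchanged.

LI08xn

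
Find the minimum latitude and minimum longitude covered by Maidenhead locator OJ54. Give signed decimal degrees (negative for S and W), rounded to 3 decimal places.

4.000, 110.000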